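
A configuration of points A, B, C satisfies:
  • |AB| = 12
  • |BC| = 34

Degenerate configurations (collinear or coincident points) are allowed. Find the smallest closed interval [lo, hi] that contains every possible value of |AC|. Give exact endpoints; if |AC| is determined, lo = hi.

|AB| ∈ {12}
|BC| ∈ {34}
|AC| ∈ [22, 46]

|AC| ∈ [22, 46]  (≈ [22.0000, 46.0000])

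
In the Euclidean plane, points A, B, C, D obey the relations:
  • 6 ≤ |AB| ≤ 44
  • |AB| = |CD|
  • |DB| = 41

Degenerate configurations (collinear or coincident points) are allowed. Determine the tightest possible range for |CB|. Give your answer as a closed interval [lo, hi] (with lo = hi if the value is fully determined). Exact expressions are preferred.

|CB| ∈ [0, 85]  (≈ [0.0000, 85.0000])

|AB| ∈ [6, 44]
|BD| ∈ {41}
|CD| ∈ [6, 44]
|AD| ∈ [0, 85]
|BC| ∈ [0, 85]
|AC| ∈ [0, 129]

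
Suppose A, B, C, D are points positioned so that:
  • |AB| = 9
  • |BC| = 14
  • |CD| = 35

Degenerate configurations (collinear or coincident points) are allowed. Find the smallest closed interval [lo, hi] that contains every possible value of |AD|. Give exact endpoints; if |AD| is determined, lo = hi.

|AB| ∈ {9}
|BC| ∈ {14}
|CD| ∈ {35}
|AC| ∈ [5, 23]
|BD| ∈ [21, 49]
|AD| ∈ [12, 58]

|AD| ∈ [12, 58]  (≈ [12.0000, 58.0000])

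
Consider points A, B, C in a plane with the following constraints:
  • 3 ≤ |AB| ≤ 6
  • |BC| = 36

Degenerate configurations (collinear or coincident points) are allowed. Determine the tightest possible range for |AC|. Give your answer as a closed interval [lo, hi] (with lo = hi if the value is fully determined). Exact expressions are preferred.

|AC| ∈ [30, 42]  (≈ [30.0000, 42.0000])

|AB| ∈ [3, 6]
|BC| ∈ {36}
|AC| ∈ [30, 42]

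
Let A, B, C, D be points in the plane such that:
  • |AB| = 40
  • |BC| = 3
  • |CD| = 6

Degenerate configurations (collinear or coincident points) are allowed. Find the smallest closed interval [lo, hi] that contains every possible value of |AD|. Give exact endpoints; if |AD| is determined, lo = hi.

|AD| ∈ [31, 49]  (≈ [31.0000, 49.0000])

|AB| ∈ {40}
|BC| ∈ {3}
|CD| ∈ {6}
|AC| ∈ [37, 43]
|BD| ∈ [3, 9]
|AD| ∈ [31, 49]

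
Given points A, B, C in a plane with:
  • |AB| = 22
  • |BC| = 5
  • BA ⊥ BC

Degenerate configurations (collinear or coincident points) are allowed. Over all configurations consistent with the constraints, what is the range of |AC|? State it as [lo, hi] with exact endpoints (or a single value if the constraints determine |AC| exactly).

|AC| = √(509)  (≈ 22.5610)

|AB| ∈ {22}
|BC| ∈ {5}
|AC| ∈ {√(509)}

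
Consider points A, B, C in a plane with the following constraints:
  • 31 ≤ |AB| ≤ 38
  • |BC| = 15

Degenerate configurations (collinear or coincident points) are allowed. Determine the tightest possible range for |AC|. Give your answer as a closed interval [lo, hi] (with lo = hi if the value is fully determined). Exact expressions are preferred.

|AC| ∈ [16, 53]  (≈ [16.0000, 53.0000])

|AB| ∈ [31, 38]
|BC| ∈ {15}
|AC| ∈ [16, 53]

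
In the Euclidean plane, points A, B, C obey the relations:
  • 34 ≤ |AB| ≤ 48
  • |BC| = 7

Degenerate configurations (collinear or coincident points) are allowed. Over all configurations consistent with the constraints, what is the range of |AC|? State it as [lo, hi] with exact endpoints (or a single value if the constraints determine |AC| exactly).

|AB| ∈ [34, 48]
|BC| ∈ {7}
|AC| ∈ [27, 55]

|AC| ∈ [27, 55]  (≈ [27.0000, 55.0000])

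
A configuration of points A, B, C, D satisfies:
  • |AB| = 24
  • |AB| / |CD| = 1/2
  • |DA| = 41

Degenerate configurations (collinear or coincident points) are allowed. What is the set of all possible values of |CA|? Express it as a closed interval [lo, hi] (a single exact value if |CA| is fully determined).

|CA| ∈ [7, 89]  (≈ [7.0000, 89.0000])

|AB| ∈ {24}
|AD| ∈ {41}
|CD| ∈ {48}
|BD| ∈ [17, 65]
|AC| ∈ [7, 89]
|BC| ∈ [0, 113]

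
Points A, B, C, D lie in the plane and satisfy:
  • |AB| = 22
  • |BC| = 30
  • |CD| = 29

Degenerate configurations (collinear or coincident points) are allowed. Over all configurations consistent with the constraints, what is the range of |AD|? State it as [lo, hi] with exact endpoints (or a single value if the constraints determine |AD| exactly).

|AB| ∈ {22}
|BC| ∈ {30}
|CD| ∈ {29}
|AC| ∈ [8, 52]
|BD| ∈ [1, 59]
|AD| ∈ [0, 81]

|AD| ∈ [0, 81]  (≈ [0.0000, 81.0000])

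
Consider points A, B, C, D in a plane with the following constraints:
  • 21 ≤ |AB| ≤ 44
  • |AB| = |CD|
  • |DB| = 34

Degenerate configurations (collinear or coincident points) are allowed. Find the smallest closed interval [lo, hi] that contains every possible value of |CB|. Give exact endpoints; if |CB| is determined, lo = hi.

|AB| ∈ [21, 44]
|BD| ∈ {34}
|CD| ∈ [21, 44]
|AD| ∈ [0, 78]
|BC| ∈ [0, 78]
|AC| ∈ [0, 122]

|CB| ∈ [0, 78]  (≈ [0.0000, 78.0000])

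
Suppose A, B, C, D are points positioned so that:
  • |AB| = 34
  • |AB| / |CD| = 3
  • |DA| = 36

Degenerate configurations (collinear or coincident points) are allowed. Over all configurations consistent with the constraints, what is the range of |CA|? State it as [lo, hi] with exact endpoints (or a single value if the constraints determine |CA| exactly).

|CA| ∈ [74/3, 142/3]  (≈ [24.6667, 47.3333])

|AB| ∈ {34}
|AD| ∈ {36}
|CD| ∈ {34/3}
|BD| ∈ [2, 70]
|AC| ∈ [74/3, 142/3]
|BC| ∈ [0, 244/3]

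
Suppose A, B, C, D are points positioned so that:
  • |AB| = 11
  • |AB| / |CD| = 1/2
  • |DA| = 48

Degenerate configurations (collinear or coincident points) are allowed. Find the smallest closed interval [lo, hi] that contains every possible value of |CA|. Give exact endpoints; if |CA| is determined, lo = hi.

|CA| ∈ [26, 70]  (≈ [26.0000, 70.0000])

|AB| ∈ {11}
|AD| ∈ {48}
|CD| ∈ {22}
|BD| ∈ [37, 59]
|AC| ∈ [26, 70]
|BC| ∈ [15, 81]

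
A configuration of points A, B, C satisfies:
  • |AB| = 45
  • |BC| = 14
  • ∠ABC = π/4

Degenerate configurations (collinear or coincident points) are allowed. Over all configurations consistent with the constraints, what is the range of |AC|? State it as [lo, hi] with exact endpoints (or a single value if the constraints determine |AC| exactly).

|AB| ∈ {45}
|BC| ∈ {14}
|AC| ∈ {√(2221 - 630·√(2))}

|AC| = √(2221 - 630·√(2))  (≈ 36.4698)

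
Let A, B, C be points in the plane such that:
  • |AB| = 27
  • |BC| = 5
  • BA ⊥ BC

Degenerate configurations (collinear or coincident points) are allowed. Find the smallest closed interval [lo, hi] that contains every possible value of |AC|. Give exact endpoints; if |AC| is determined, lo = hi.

|AC| = √(754)  (≈ 27.4591)

|AB| ∈ {27}
|BC| ∈ {5}
|AC| ∈ {√(754)}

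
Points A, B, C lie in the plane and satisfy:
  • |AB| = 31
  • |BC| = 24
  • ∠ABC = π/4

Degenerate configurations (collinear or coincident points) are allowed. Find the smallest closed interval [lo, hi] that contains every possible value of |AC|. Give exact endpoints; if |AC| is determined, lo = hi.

|AC| = √(1537 - 744·√(2))  (≈ 22.0187)

|AB| ∈ {31}
|BC| ∈ {24}
|AC| ∈ {√(1537 - 744·√(2))}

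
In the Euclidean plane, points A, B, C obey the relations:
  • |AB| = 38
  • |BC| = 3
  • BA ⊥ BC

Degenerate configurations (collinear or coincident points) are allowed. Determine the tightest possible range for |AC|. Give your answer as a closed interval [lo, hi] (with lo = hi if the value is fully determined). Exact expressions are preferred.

|AC| = √(1453)  (≈ 38.1182)

|AB| ∈ {38}
|BC| ∈ {3}
|AC| ∈ {√(1453)}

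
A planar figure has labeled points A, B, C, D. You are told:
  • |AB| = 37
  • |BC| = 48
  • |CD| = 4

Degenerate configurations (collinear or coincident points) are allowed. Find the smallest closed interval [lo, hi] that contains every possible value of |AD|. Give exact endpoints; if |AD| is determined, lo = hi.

|AB| ∈ {37}
|BC| ∈ {48}
|CD| ∈ {4}
|AC| ∈ [11, 85]
|BD| ∈ [44, 52]
|AD| ∈ [7, 89]

|AD| ∈ [7, 89]  (≈ [7.0000, 89.0000])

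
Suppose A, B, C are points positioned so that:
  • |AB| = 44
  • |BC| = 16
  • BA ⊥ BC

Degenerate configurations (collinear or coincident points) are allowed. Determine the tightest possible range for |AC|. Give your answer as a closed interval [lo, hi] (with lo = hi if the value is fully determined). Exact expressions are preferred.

|AB| ∈ {44}
|BC| ∈ {16}
|AC| ∈ {4·√(137)}

|AC| = 4·√(137)  (≈ 46.8188)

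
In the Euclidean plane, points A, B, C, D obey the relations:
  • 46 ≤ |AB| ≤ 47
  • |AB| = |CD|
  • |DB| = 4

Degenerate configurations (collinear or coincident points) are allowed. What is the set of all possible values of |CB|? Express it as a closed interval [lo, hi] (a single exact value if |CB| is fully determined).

|AB| ∈ [46, 47]
|BD| ∈ {4}
|CD| ∈ [46, 47]
|AD| ∈ [42, 51]
|BC| ∈ [42, 51]
|AC| ∈ [0, 98]

|CB| ∈ [42, 51]  (≈ [42.0000, 51.0000])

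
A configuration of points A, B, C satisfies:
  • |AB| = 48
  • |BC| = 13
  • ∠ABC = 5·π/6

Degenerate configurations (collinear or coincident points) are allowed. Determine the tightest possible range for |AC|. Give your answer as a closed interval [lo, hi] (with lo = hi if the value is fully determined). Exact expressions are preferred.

|AC| = √(624·√(3) + 2473)  (≈ 59.6138)

|AB| ∈ {48}
|BC| ∈ {13}
|AC| ∈ {√(624·√(3) + 2473)}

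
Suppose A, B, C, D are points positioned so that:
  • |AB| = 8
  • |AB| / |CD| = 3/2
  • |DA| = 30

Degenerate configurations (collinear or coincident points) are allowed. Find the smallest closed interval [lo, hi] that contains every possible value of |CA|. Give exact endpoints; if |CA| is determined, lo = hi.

|CA| ∈ [74/3, 106/3]  (≈ [24.6667, 35.3333])

|AB| ∈ {8}
|AD| ∈ {30}
|CD| ∈ {16/3}
|BD| ∈ [22, 38]
|AC| ∈ [74/3, 106/3]
|BC| ∈ [50/3, 130/3]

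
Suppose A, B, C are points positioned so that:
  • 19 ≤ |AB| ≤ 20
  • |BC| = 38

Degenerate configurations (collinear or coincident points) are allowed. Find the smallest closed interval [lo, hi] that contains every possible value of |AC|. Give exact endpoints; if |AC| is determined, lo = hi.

|AC| ∈ [18, 58]  (≈ [18.0000, 58.0000])

|AB| ∈ [19, 20]
|BC| ∈ {38}
|AC| ∈ [18, 58]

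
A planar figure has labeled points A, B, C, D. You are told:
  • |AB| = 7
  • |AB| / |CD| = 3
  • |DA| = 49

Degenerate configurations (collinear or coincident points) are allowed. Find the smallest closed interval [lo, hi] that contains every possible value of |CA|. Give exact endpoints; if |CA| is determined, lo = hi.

|AB| ∈ {7}
|AD| ∈ {49}
|CD| ∈ {7/3}
|BD| ∈ [42, 56]
|AC| ∈ [140/3, 154/3]
|BC| ∈ [119/3, 175/3]

|CA| ∈ [140/3, 154/3]  (≈ [46.6667, 51.3333])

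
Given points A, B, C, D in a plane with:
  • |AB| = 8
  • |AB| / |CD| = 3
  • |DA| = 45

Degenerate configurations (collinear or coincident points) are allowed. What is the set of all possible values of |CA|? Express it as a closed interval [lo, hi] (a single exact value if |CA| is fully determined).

|CA| ∈ [127/3, 143/3]  (≈ [42.3333, 47.6667])

|AB| ∈ {8}
|AD| ∈ {45}
|CD| ∈ {8/3}
|BD| ∈ [37, 53]
|AC| ∈ [127/3, 143/3]
|BC| ∈ [103/3, 167/3]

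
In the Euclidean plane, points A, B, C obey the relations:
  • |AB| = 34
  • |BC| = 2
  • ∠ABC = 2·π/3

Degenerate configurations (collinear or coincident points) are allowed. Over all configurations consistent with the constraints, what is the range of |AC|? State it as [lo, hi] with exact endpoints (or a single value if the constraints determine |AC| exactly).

|AB| ∈ {34}
|BC| ∈ {2}
|AC| ∈ {2·√(307)}

|AC| = 2·√(307)  (≈ 35.0428)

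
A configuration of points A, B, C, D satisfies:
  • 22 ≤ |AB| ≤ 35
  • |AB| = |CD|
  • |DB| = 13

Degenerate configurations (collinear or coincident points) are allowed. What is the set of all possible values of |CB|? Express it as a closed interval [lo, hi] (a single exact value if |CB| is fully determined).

|CB| ∈ [9, 48]  (≈ [9.0000, 48.0000])

|AB| ∈ [22, 35]
|BD| ∈ {13}
|CD| ∈ [22, 35]
|AD| ∈ [9, 48]
|BC| ∈ [9, 48]
|AC| ∈ [0, 83]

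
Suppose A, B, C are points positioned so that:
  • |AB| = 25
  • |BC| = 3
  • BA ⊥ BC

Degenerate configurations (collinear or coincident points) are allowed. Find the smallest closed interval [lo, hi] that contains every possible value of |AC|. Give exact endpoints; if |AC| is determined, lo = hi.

|AC| = √(634)  (≈ 25.1794)

|AB| ∈ {25}
|BC| ∈ {3}
|AC| ∈ {√(634)}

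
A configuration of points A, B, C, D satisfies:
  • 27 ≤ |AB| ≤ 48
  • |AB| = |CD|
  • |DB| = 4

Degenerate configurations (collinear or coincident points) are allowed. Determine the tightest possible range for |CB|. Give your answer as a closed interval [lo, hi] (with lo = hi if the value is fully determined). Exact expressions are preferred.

|AB| ∈ [27, 48]
|BD| ∈ {4}
|CD| ∈ [27, 48]
|AD| ∈ [23, 52]
|BC| ∈ [23, 52]
|AC| ∈ [0, 100]

|CB| ∈ [23, 52]  (≈ [23.0000, 52.0000])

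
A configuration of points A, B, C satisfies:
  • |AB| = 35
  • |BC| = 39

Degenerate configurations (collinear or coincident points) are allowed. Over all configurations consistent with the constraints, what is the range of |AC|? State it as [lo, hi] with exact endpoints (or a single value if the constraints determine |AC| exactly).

|AC| ∈ [4, 74]  (≈ [4.0000, 74.0000])

|AB| ∈ {35}
|BC| ∈ {39}
|AC| ∈ [4, 74]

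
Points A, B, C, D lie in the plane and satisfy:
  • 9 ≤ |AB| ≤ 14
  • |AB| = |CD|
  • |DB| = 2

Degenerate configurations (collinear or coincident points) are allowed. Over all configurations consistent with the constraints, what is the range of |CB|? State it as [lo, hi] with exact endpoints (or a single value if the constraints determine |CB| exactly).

|CB| ∈ [7, 16]  (≈ [7.0000, 16.0000])

|AB| ∈ [9, 14]
|BD| ∈ {2}
|CD| ∈ [9, 14]
|AD| ∈ [7, 16]
|BC| ∈ [7, 16]
|AC| ∈ [0, 30]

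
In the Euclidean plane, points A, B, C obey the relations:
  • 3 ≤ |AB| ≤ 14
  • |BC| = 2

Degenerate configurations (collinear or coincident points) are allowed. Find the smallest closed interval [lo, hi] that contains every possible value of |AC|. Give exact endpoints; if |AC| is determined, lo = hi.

|AB| ∈ [3, 14]
|BC| ∈ {2}
|AC| ∈ [1, 16]

|AC| ∈ [1, 16]  (≈ [1.0000, 16.0000])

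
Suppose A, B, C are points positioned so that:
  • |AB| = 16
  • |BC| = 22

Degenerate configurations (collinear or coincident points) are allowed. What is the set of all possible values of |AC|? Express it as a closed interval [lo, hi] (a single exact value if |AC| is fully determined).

|AB| ∈ {16}
|BC| ∈ {22}
|AC| ∈ [6, 38]

|AC| ∈ [6, 38]  (≈ [6.0000, 38.0000])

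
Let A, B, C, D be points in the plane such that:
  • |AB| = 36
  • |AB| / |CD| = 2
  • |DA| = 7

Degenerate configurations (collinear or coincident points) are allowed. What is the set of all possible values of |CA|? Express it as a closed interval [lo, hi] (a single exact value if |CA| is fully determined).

|AB| ∈ {36}
|AD| ∈ {7}
|CD| ∈ {18}
|BD| ∈ [29, 43]
|AC| ∈ [11, 25]
|BC| ∈ [11, 61]

|CA| ∈ [11, 25]  (≈ [11.0000, 25.0000])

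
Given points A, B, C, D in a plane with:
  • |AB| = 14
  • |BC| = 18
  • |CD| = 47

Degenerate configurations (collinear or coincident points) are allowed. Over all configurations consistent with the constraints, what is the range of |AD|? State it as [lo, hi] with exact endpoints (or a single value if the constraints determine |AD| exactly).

|AD| ∈ [15, 79]  (≈ [15.0000, 79.0000])

|AB| ∈ {14}
|BC| ∈ {18}
|CD| ∈ {47}
|AC| ∈ [4, 32]
|BD| ∈ [29, 65]
|AD| ∈ [15, 79]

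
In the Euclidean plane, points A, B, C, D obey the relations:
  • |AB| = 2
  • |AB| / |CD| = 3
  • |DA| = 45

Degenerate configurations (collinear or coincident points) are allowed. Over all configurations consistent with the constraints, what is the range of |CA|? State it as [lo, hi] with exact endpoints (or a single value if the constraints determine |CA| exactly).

|AB| ∈ {2}
|AD| ∈ {45}
|CD| ∈ {2/3}
|BD| ∈ [43, 47]
|AC| ∈ [133/3, 137/3]
|BC| ∈ [127/3, 143/3]

|CA| ∈ [133/3, 137/3]  (≈ [44.3333, 45.6667])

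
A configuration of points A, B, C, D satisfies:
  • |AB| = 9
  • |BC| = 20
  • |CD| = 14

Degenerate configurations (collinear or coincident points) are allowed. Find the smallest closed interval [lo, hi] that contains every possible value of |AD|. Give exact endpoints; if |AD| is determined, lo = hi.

|AB| ∈ {9}
|BC| ∈ {20}
|CD| ∈ {14}
|AC| ∈ [11, 29]
|BD| ∈ [6, 34]
|AD| ∈ [0, 43]

|AD| ∈ [0, 43]  (≈ [0.0000, 43.0000])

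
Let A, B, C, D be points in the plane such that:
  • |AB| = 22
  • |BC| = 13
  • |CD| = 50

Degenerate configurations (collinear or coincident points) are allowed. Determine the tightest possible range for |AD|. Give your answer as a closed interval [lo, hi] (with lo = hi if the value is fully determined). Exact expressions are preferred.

|AD| ∈ [15, 85]  (≈ [15.0000, 85.0000])

|AB| ∈ {22}
|BC| ∈ {13}
|CD| ∈ {50}
|AC| ∈ [9, 35]
|BD| ∈ [37, 63]
|AD| ∈ [15, 85]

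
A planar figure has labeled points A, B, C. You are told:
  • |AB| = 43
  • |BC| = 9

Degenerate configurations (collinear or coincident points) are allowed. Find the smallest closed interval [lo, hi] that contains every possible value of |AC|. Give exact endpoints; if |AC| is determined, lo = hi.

|AC| ∈ [34, 52]  (≈ [34.0000, 52.0000])

|AB| ∈ {43}
|BC| ∈ {9}
|AC| ∈ [34, 52]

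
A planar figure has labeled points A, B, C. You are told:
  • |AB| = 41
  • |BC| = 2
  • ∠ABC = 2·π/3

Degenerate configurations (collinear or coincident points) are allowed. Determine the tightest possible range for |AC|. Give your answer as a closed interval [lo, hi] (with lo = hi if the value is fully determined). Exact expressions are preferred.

|AC| = √(1767)  (≈ 42.0357)

|AB| ∈ {41}
|BC| ∈ {2}
|AC| ∈ {√(1767)}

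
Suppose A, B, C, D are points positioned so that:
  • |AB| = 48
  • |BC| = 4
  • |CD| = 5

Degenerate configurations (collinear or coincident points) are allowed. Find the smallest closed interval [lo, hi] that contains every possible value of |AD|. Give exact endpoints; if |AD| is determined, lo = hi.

|AB| ∈ {48}
|BC| ∈ {4}
|CD| ∈ {5}
|AC| ∈ [44, 52]
|BD| ∈ [1, 9]
|AD| ∈ [39, 57]

|AD| ∈ [39, 57]  (≈ [39.0000, 57.0000])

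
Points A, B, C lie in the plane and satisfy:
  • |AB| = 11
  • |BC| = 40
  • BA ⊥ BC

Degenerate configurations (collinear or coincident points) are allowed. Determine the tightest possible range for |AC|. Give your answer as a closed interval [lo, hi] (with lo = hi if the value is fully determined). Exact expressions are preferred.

|AB| ∈ {11}
|BC| ∈ {40}
|AC| ∈ {√(1721)}

|AC| = √(1721)  (≈ 41.4849)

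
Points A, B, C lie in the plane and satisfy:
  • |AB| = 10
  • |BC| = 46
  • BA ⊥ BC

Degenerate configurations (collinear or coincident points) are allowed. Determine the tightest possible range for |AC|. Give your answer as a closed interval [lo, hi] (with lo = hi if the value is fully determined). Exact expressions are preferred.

|AC| = 2·√(554)  (≈ 47.0744)

|AB| ∈ {10}
|BC| ∈ {46}
|AC| ∈ {2·√(554)}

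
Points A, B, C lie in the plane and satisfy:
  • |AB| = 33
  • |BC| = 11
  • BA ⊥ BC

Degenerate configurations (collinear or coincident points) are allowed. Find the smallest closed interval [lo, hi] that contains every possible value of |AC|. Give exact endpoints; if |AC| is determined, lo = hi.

|AC| = 11·√(10)  (≈ 34.7851)

|AB| ∈ {33}
|BC| ∈ {11}
|AC| ∈ {11·√(10)}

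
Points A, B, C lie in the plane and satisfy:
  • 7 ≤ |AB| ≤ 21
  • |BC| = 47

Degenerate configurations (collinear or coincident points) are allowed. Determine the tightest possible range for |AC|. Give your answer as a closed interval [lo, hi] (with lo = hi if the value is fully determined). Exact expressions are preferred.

|AC| ∈ [26, 68]  (≈ [26.0000, 68.0000])

|AB| ∈ [7, 21]
|BC| ∈ {47}
|AC| ∈ [26, 68]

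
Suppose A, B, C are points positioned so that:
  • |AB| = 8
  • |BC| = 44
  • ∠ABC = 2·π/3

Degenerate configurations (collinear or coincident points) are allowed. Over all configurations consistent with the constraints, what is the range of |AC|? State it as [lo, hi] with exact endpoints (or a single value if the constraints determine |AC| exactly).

|AB| ∈ {8}
|BC| ∈ {44}
|AC| ∈ {28·√(3)}

|AC| = 28·√(3)  (≈ 48.4974)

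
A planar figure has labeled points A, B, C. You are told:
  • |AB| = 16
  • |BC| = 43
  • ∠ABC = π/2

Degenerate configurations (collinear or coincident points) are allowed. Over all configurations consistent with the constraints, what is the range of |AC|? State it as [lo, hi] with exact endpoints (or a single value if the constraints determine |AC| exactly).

|AC| = √(2105)  (≈ 45.8803)

|AB| ∈ {16}
|BC| ∈ {43}
|AC| ∈ {√(2105)}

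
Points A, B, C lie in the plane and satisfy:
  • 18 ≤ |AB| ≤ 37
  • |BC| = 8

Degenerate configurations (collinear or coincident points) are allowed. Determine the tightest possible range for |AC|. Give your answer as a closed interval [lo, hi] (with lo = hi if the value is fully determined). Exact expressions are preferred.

|AB| ∈ [18, 37]
|BC| ∈ {8}
|AC| ∈ [10, 45]

|AC| ∈ [10, 45]  (≈ [10.0000, 45.0000])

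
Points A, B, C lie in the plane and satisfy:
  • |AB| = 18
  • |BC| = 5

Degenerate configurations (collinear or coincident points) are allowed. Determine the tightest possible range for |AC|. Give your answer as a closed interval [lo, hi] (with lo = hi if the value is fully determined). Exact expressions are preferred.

|AB| ∈ {18}
|BC| ∈ {5}
|AC| ∈ [13, 23]

|AC| ∈ [13, 23]  (≈ [13.0000, 23.0000])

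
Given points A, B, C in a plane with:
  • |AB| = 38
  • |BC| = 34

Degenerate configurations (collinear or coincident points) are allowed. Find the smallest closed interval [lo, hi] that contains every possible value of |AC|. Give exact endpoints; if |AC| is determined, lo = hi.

|AB| ∈ {38}
|BC| ∈ {34}
|AC| ∈ [4, 72]

|AC| ∈ [4, 72]  (≈ [4.0000, 72.0000])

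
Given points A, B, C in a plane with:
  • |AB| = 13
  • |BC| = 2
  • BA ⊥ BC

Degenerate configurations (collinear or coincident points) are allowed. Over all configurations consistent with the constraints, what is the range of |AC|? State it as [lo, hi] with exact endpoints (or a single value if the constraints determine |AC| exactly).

|AB| ∈ {13}
|BC| ∈ {2}
|AC| ∈ {√(173)}

|AC| = √(173)  (≈ 13.1529)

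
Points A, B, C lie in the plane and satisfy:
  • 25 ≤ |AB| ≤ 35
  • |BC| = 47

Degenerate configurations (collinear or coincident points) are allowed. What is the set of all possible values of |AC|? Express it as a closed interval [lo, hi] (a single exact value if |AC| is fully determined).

|AB| ∈ [25, 35]
|BC| ∈ {47}
|AC| ∈ [12, 82]

|AC| ∈ [12, 82]  (≈ [12.0000, 82.0000])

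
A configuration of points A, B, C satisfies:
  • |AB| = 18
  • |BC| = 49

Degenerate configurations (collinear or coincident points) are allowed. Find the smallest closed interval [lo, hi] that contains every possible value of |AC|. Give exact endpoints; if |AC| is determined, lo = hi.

|AB| ∈ {18}
|BC| ∈ {49}
|AC| ∈ [31, 67]

|AC| ∈ [31, 67]  (≈ [31.0000, 67.0000])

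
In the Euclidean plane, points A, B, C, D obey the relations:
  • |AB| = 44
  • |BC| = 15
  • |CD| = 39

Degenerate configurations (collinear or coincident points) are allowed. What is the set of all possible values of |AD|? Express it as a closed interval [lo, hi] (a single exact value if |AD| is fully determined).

|AB| ∈ {44}
|BC| ∈ {15}
|CD| ∈ {39}
|AC| ∈ [29, 59]
|BD| ∈ [24, 54]
|AD| ∈ [0, 98]

|AD| ∈ [0, 98]  (≈ [0.0000, 98.0000])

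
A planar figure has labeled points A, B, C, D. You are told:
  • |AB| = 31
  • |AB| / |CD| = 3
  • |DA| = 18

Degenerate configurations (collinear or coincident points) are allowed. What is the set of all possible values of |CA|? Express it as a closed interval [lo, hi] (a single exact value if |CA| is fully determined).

|AB| ∈ {31}
|AD| ∈ {18}
|CD| ∈ {31/3}
|BD| ∈ [13, 49]
|AC| ∈ [23/3, 85/3]
|BC| ∈ [8/3, 178/3]

|CA| ∈ [23/3, 85/3]  (≈ [7.6667, 28.3333])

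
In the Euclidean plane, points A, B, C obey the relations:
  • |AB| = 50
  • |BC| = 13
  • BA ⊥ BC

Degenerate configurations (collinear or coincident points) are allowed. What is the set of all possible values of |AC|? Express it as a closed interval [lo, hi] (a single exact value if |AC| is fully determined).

|AB| ∈ {50}
|BC| ∈ {13}
|AC| ∈ {√(2669)}

|AC| = √(2669)  (≈ 51.6624)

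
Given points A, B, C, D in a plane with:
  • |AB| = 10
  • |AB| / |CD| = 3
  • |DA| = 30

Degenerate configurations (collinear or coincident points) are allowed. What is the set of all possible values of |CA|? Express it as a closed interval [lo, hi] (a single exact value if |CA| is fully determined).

|CA| ∈ [80/3, 100/3]  (≈ [26.6667, 33.3333])

|AB| ∈ {10}
|AD| ∈ {30}
|CD| ∈ {10/3}
|BD| ∈ [20, 40]
|AC| ∈ [80/3, 100/3]
|BC| ∈ [50/3, 130/3]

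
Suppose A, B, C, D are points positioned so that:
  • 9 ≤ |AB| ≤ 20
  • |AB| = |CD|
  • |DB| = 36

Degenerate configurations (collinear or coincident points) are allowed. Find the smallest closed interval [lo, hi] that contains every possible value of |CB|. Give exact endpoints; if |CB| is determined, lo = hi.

|AB| ∈ [9, 20]
|BD| ∈ {36}
|CD| ∈ [9, 20]
|AD| ∈ [16, 56]
|BC| ∈ [16, 56]
|AC| ∈ [0, 76]

|CB| ∈ [16, 56]  (≈ [16.0000, 56.0000])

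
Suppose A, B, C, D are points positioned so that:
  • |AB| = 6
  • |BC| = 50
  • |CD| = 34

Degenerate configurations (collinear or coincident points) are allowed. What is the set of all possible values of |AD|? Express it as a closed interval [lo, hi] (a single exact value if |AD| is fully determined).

|AD| ∈ [10, 90]  (≈ [10.0000, 90.0000])

|AB| ∈ {6}
|BC| ∈ {50}
|CD| ∈ {34}
|AC| ∈ [44, 56]
|BD| ∈ [16, 84]
|AD| ∈ [10, 90]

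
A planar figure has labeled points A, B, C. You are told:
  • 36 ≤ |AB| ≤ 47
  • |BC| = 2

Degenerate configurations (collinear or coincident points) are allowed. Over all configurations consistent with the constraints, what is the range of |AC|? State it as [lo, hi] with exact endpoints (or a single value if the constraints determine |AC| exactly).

|AC| ∈ [34, 49]  (≈ [34.0000, 49.0000])

|AB| ∈ [36, 47]
|BC| ∈ {2}
|AC| ∈ [34, 49]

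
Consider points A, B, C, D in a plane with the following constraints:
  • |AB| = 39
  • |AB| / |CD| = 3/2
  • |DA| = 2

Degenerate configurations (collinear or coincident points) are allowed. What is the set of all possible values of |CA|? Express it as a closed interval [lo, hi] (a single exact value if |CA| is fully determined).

|CA| ∈ [24, 28]  (≈ [24.0000, 28.0000])

|AB| ∈ {39}
|AD| ∈ {2}
|CD| ∈ {26}
|BD| ∈ [37, 41]
|AC| ∈ [24, 28]
|BC| ∈ [11, 67]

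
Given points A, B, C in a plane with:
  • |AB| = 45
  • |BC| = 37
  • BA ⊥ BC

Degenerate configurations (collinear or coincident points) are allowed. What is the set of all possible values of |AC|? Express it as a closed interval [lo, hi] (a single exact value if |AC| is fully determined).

|AB| ∈ {45}
|BC| ∈ {37}
|AC| ∈ {√(3394)}

|AC| = √(3394)  (≈ 58.2580)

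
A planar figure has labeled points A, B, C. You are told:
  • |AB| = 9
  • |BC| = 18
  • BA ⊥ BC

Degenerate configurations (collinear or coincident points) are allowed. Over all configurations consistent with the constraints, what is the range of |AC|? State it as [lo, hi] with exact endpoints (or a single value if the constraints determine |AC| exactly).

|AC| = 9·√(5)  (≈ 20.1246)

|AB| ∈ {9}
|BC| ∈ {18}
|AC| ∈ {9·√(5)}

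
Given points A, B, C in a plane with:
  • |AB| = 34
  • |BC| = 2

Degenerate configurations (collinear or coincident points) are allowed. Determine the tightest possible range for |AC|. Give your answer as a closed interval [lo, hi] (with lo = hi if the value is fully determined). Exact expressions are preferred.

|AC| ∈ [32, 36]  (≈ [32.0000, 36.0000])

|AB| ∈ {34}
|BC| ∈ {2}
|AC| ∈ [32, 36]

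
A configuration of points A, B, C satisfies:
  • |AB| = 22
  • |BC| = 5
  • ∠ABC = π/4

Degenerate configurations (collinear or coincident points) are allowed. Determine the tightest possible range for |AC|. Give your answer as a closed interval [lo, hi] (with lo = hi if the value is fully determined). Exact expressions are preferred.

|AB| ∈ {22}
|BC| ∈ {5}
|AC| ∈ {√(509 - 110·√(2))}

|AC| = √(509 - 110·√(2))  (≈ 18.7999)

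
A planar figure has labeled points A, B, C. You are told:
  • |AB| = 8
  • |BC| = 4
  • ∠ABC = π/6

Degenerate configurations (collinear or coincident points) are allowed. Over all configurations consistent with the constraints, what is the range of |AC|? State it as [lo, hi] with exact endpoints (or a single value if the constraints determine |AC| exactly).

|AB| ∈ {8}
|BC| ∈ {4}
|AC| ∈ {4·√(5 - 2·√(3))}

|AC| = 4·√(5 - 2·√(3))  (≈ 4.9573)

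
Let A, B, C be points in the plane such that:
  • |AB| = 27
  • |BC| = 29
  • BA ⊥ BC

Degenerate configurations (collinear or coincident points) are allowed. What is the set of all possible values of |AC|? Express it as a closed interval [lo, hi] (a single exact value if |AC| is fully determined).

|AB| ∈ {27}
|BC| ∈ {29}
|AC| ∈ {√(1570)}

|AC| = √(1570)  (≈ 39.6232)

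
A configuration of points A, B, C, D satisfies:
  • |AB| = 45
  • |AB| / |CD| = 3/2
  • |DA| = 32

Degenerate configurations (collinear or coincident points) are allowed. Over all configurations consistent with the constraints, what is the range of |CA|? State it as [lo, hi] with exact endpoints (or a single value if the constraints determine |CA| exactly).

|CA| ∈ [2, 62]  (≈ [2.0000, 62.0000])

|AB| ∈ {45}
|AD| ∈ {32}
|CD| ∈ {30}
|BD| ∈ [13, 77]
|AC| ∈ [2, 62]
|BC| ∈ [0, 107]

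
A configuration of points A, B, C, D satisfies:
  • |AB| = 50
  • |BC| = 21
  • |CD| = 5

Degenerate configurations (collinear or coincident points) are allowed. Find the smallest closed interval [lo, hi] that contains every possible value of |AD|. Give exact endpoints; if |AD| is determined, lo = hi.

|AB| ∈ {50}
|BC| ∈ {21}
|CD| ∈ {5}
|AC| ∈ [29, 71]
|BD| ∈ [16, 26]
|AD| ∈ [24, 76]

|AD| ∈ [24, 76]  (≈ [24.0000, 76.0000])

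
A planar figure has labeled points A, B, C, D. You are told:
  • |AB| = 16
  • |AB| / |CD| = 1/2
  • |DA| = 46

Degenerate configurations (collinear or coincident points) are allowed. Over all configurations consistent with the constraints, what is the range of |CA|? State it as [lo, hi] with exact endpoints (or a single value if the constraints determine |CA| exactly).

|CA| ∈ [14, 78]  (≈ [14.0000, 78.0000])

|AB| ∈ {16}
|AD| ∈ {46}
|CD| ∈ {32}
|BD| ∈ [30, 62]
|AC| ∈ [14, 78]
|BC| ∈ [0, 94]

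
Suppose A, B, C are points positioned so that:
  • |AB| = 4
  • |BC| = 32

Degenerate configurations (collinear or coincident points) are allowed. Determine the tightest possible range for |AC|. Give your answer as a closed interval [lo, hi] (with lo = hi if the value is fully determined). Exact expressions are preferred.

|AC| ∈ [28, 36]  (≈ [28.0000, 36.0000])

|AB| ∈ {4}
|BC| ∈ {32}
|AC| ∈ [28, 36]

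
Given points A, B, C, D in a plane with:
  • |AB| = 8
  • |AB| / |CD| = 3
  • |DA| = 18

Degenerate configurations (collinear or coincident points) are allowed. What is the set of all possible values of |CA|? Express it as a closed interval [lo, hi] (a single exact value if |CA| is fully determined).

|AB| ∈ {8}
|AD| ∈ {18}
|CD| ∈ {8/3}
|BD| ∈ [10, 26]
|AC| ∈ [46/3, 62/3]
|BC| ∈ [22/3, 86/3]

|CA| ∈ [46/3, 62/3]  (≈ [15.3333, 20.6667])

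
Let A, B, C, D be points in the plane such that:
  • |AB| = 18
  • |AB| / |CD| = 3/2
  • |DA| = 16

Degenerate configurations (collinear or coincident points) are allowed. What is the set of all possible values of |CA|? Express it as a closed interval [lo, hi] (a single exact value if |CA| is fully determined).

|AB| ∈ {18}
|AD| ∈ {16}
|CD| ∈ {12}
|BD| ∈ [2, 34]
|AC| ∈ [4, 28]
|BC| ∈ [0, 46]

|CA| ∈ [4, 28]  (≈ [4.0000, 28.0000])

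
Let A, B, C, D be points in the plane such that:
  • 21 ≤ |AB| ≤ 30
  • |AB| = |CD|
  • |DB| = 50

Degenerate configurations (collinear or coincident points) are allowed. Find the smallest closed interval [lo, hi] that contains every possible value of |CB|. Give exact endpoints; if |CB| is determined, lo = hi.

|CB| ∈ [20, 80]  (≈ [20.0000, 80.0000])

|AB| ∈ [21, 30]
|BD| ∈ {50}
|CD| ∈ [21, 30]
|AD| ∈ [20, 80]
|BC| ∈ [20, 80]
|AC| ∈ [0, 110]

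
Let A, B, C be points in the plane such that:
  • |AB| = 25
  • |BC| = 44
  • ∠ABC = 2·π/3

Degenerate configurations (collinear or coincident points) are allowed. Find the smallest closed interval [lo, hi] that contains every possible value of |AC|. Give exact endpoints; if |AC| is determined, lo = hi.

|AC| = √(3661)  (≈ 60.5062)

|AB| ∈ {25}
|BC| ∈ {44}
|AC| ∈ {√(3661)}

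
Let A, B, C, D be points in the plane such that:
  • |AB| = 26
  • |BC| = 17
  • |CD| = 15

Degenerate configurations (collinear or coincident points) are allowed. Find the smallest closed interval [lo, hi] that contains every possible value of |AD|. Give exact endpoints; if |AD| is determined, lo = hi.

|AD| ∈ [0, 58]  (≈ [0.0000, 58.0000])

|AB| ∈ {26}
|BC| ∈ {17}
|CD| ∈ {15}
|AC| ∈ [9, 43]
|BD| ∈ [2, 32]
|AD| ∈ [0, 58]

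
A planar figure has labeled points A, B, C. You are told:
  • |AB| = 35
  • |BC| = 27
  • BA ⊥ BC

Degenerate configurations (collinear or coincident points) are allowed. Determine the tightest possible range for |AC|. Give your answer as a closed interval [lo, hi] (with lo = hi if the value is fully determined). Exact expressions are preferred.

|AC| = √(1954)  (≈ 44.2041)

|AB| ∈ {35}
|BC| ∈ {27}
|AC| ∈ {√(1954)}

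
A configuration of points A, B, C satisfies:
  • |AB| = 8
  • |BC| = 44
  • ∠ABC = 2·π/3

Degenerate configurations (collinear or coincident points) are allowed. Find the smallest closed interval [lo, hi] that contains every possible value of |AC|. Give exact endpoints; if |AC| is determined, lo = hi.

|AB| ∈ {8}
|BC| ∈ {44}
|AC| ∈ {28·√(3)}

|AC| = 28·√(3)  (≈ 48.4974)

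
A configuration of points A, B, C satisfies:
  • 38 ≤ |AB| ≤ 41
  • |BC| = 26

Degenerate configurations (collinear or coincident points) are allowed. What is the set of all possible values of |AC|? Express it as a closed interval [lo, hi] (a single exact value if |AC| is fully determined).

|AB| ∈ [38, 41]
|BC| ∈ {26}
|AC| ∈ [12, 67]

|AC| ∈ [12, 67]  (≈ [12.0000, 67.0000])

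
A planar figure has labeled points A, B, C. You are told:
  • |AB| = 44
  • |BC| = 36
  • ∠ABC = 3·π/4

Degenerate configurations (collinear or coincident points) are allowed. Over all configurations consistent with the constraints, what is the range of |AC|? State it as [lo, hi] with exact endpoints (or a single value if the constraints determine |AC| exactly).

|AC| = 4·√(99·√(2) + 202)  (≈ 73.9737)

|AB| ∈ {44}
|BC| ∈ {36}
|AC| ∈ {4·√(99·√(2) + 202)}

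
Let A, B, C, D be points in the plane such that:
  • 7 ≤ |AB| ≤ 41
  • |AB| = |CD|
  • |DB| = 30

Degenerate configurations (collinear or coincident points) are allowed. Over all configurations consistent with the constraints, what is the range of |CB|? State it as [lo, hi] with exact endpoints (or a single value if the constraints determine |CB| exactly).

|CB| ∈ [0, 71]  (≈ [0.0000, 71.0000])

|AB| ∈ [7, 41]
|BD| ∈ {30}
|CD| ∈ [7, 41]
|AD| ∈ [0, 71]
|BC| ∈ [0, 71]
|AC| ∈ [0, 112]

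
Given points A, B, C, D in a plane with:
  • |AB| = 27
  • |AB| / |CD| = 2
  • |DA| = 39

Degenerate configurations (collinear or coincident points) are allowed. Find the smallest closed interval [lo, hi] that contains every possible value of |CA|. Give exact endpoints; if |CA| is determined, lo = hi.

|AB| ∈ {27}
|AD| ∈ {39}
|CD| ∈ {27/2}
|BD| ∈ [12, 66]
|AC| ∈ [51/2, 105/2]
|BC| ∈ [0, 159/2]

|CA| ∈ [51/2, 105/2]  (≈ [25.5000, 52.5000])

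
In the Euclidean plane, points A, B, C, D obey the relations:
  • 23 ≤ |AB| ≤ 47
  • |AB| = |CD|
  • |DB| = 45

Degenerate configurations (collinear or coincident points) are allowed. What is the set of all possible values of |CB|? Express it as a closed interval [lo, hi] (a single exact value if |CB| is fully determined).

|AB| ∈ [23, 47]
|BD| ∈ {45}
|CD| ∈ [23, 47]
|AD| ∈ [0, 92]
|BC| ∈ [0, 92]
|AC| ∈ [0, 139]

|CB| ∈ [0, 92]  (≈ [0.0000, 92.0000])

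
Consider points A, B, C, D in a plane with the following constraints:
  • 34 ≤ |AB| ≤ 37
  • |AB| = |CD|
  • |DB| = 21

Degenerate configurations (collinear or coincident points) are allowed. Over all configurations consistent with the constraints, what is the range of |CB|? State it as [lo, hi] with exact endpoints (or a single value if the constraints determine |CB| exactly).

|CB| ∈ [13, 58]  (≈ [13.0000, 58.0000])

|AB| ∈ [34, 37]
|BD| ∈ {21}
|CD| ∈ [34, 37]
|AD| ∈ [13, 58]
|BC| ∈ [13, 58]
|AC| ∈ [0, 95]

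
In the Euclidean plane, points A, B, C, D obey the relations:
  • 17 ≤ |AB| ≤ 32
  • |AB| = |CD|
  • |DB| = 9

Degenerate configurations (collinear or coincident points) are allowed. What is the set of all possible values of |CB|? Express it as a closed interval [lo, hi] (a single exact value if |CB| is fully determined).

|CB| ∈ [8, 41]  (≈ [8.0000, 41.0000])

|AB| ∈ [17, 32]
|BD| ∈ {9}
|CD| ∈ [17, 32]
|AD| ∈ [8, 41]
|BC| ∈ [8, 41]
|AC| ∈ [0, 73]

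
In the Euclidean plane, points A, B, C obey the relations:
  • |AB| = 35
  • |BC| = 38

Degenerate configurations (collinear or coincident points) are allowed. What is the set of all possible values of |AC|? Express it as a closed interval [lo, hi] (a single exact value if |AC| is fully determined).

|AB| ∈ {35}
|BC| ∈ {38}
|AC| ∈ [3, 73]

|AC| ∈ [3, 73]  (≈ [3.0000, 73.0000])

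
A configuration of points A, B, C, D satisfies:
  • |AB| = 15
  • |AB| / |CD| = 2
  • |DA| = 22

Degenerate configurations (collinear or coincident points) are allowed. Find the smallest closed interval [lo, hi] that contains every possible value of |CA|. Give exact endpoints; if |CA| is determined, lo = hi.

|CA| ∈ [29/2, 59/2]  (≈ [14.5000, 29.5000])

|AB| ∈ {15}
|AD| ∈ {22}
|CD| ∈ {15/2}
|BD| ∈ [7, 37]
|AC| ∈ [29/2, 59/2]
|BC| ∈ [0, 89/2]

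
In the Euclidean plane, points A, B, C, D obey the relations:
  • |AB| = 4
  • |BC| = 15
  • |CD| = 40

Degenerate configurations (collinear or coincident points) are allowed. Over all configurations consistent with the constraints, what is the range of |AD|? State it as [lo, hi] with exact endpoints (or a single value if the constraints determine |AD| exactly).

|AD| ∈ [21, 59]  (≈ [21.0000, 59.0000])

|AB| ∈ {4}
|BC| ∈ {15}
|CD| ∈ {40}
|AC| ∈ [11, 19]
|BD| ∈ [25, 55]
|AD| ∈ [21, 59]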